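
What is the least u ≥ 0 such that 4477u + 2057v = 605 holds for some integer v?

Euclid: 4477 = 2·2057 + 363; 2057 = 5·363 + 242; 363 = 1·242 + 121; 242 = 2·121 + 0 → gcd = 121; 605 = 121·5.
Back-substitution yields 4477·(6) + 2057·(-13) = 121, so one solution is u = 6·5 = 30, v = -13·5 = -65.
Solutions in u differ by 2057/121 = 17; the one in [0, 17) is 30 mod 17 = 13.

13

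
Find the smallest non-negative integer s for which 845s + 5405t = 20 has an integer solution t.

403

Reduce mod 5405: 845s ≡ 20 (mod 5405). With g = gcd(845, 5405) = 5 dividing 20, divide through: 169s ≡ 4 (mod 1081).
Since gcd(169, 1081) = 1, s ≡ 4·(169)⁻¹ ≡ 403 (mod 1081). Smallest non-negative: 403.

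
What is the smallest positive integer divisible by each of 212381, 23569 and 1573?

46590657113

lcm(212381, 23569) = 212381·23569/gcd = 5005607789/13 = 385046753
lcm(385046753, 1573) = 385046753·1573/gcd = 605678542469/13 = 46590657113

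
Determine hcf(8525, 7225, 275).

gcd(8525, 7225): 8525 = 1·7225 + 1300; 7225 = 5·1300 + 725; 1300 = 1·725 + 575; 725 = 1·575 + 150; 575 = 3·150 + 125; 150 = 1·125 + 25; 125 = 5·25 + 0 → 25
gcd(25, 275): 275 = 11·25 + 0 → 25

25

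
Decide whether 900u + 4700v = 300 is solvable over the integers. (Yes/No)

Yes

By Bézout, 900u + 4700v = 300 has integer solutions iff gcd(900, 4700) | 300.
Euclid: 4700 = 5·900 + 200; 900 = 4·200 + 100; 200 = 2·100 + 0. gcd = 100; 300 mod 100 = 0. Yes.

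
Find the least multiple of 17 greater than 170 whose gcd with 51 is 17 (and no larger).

51 = 17·3. Any t with gcd(t, 51) = 17 is a multiple of 17, say 17s, with s coprime to 3.
Need s > 170/17, so s ≥ 11. First s ≥ 11 with gcd(s, 3) = 1 is s = 11. Thus t = 17·11 = 187.

187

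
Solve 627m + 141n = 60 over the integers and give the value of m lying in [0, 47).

39

gcd(627, 141) = 3 (Euclid: 627 = 4·141 + 63; 141 = 2·63 + 15; 63 = 4·15 + 3; 15 = 5·3 + 0), and 3 | 60.
Extended Euclid: 627·(9) + 141·(-40) = 3. Scale by 20: m₀ = 180.
General solution m = m₀ + 47t; reducing mod 47 gives m = 39 (and n = -173).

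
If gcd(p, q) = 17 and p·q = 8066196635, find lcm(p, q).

For any two positive integers, gcd × lcm equals their product. Hence lcm = 8066196635 / 17 = 474482155.

474482155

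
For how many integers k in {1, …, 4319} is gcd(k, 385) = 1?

Prime factors of 385: 5, 7, 11. Count integers ≤ 4319 divisible by none of them.
By inclusion–exclusion: 4319 − ⌊4319/5⌋ − ⌊4319/7⌋ − ⌊4319/11⌋ + ⌊4319/35⌋ + ⌊4319/55⌋ + ⌊4319/77⌋ − ⌊4319/385⌋ = 2693.

2693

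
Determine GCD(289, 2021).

289 = 17²
2021 = 43 · 47
Common: 1 = 1

1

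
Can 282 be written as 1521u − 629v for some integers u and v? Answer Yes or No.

gcd(1521, 629): 1521 = 2·629 + 263; 629 = 2·263 + 103; 263 = 2·103 + 57; 103 = 1·57 + 46; 57 = 1·46 + 11; 46 = 4·11 + 2; 11 = 5·2 + 1; 2 = 2·1 + 0 → 1
1 divides 282, so a solution exists.

Yes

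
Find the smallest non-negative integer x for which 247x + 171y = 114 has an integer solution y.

gcd(247, 171) = 19 (Euclid: 247 = 1·171 + 76; 171 = 2·76 + 19; 76 = 4·19 + 0), and 19 | 114.
Extended Euclid: 247·(-2) + 171·(3) = 19. Scale by 6: x₀ = -12.
General solution x = x₀ + 9t; reducing mod 9 gives x = 6 (and y = -8).

6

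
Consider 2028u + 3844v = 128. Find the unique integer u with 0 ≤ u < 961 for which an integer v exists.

Reduce mod 3844: 2028u ≡ 128 (mod 3844). With g = gcd(2028, 3844) = 4 dividing 128, divide through: 507u ≡ 32 (mod 961).
Since gcd(507, 961) = 1, u ≡ 32·(507)⁻¹ ≡ 110 (mod 961). Smallest non-negative: 110.

110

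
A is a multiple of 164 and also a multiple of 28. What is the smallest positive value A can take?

gcd first: 164 = 5·28 + 24; 28 = 1·24 + 4; 24 = 6·4 + 0 → gcd = 4
lcm = 164·28/gcd = 4592/4 = 1148

1148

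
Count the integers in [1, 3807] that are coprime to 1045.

2624

Prime factors of 1045: 5, 11, 19. Count integers ≤ 3807 divisible by none of them.
By inclusion–exclusion: 3807 − ⌊3807/5⌋ − ⌊3807/11⌋ − ⌊3807/19⌋ + ⌊3807/55⌋ + ⌊3807/95⌋ + ⌊3807/209⌋ − ⌊3807/1045⌋ = 2624.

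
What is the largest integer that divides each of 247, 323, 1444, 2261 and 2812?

19

gcd(247, 323): 323 = 1·247 + 76; 247 = 3·76 + 19; 76 = 4·19 + 0 → 19
gcd(19, 1444): 1444 = 76·19 + 0 → 19
gcd(19, 2261): 2261 = 119·19 + 0 → 19
gcd(19, 2812): 2812 = 148·19 + 0 → 19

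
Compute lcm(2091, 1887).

2091 = 3 · 17 · 41; 1887 = 3 · 17 · 37
max exponents: 3 · 17 · 37 · 41 = 77367

77367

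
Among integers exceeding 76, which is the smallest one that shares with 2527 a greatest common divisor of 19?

95

Multiples of 19 above 76: 19·5, 19·6, … . Need the cofactor coprime to 2527/19 = 133.
Checking s = 5, 6, … the first with gcd(s, 133) = 1 is s = 5, giving 95.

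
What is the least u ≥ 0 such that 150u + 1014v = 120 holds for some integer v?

136

gcd(150, 1014) = 6 (Euclid: 1014 = 6·150 + 114; 150 = 1·114 + 36; 114 = 3·36 + 6; 36 = 6·6 + 0), and 6 | 120.
Extended Euclid: 150·(-27) + 1014·(4) = 6. Scale by 20: u₀ = -540.
General solution u = u₀ + 169t; reducing mod 169 gives u = 136 (and v = -20).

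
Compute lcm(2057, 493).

gcd first: 2057 = 4·493 + 85; 493 = 5·85 + 68; 85 = 1·68 + 17; 68 = 4·17 + 0 → gcd = 17
lcm = 2057·493/gcd = 1014101/17 = 59653

59653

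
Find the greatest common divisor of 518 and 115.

1

Euclid: 518 = 4·115 + 58; 115 = 1·58 + 57; 58 = 1·57 + 1; 57 = 57·1 + 0. Last nonzero remainder: 1.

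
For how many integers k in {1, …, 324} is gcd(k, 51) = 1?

Prime factors of 51: 3, 17. Count integers ≤ 324 divisible by none of them.
By inclusion–exclusion: 324 − ⌊324/3⌋ − ⌊324/17⌋ + ⌊324/51⌋ = 203.

203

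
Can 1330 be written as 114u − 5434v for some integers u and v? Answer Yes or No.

By Bézout, 114u − 5434v = 1330 has integer solutions iff gcd(114, 5434) | 1330.
Euclid: 5434 = 47·114 + 76; 114 = 1·76 + 38; 76 = 2·38 + 0. gcd = 38; 1330 mod 38 = 0. Yes.

Yes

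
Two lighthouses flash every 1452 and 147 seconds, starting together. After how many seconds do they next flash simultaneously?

71148

1452 = 2² · 3 · 11²; 147 = 3 · 7²
max exponents: 2² · 3 · 7² · 11² = 71148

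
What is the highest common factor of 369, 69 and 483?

3

369 = 3² · 41; 69 = 3 · 23; 483 = 3 · 7 · 23
gcd takes min exponent of each prime: 3 = 3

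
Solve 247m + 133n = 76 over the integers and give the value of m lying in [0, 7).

3

gcd(247, 133) = 19 (Euclid: 247 = 1·133 + 114; 133 = 1·114 + 19; 114 = 6·19 + 0), and 19 | 76.
Extended Euclid: 247·(-1) + 133·(2) = 19. Scale by 4: m₀ = -4.
General solution m = m₀ + 7t; reducing mod 7 gives m = 3 (and n = -5).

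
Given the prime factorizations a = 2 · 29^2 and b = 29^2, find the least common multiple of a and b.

1682

max exponent per prime: 2 · 29^2 = 1682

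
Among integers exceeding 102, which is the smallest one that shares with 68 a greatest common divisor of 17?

Multiples of 17 above 102: 17·7, 17·8, … . Need the cofactor coprime to 68/17 = 4.
Checking s = 7, 8, … the first with gcd(s, 4) = 1 is s = 7, giving 119.

119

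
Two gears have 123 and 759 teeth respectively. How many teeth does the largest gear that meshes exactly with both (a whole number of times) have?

Euclid: 759 = 6·123 + 21; 123 = 5·21 + 18; 21 = 1·18 + 3; 18 = 6·3 + 0. Last nonzero remainder: 3.

3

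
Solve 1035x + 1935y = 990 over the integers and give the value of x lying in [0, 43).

29

gcd(1035, 1935) = 45 (Euclid: 1935 = 1·1035 + 900; 1035 = 1·900 + 135; 900 = 6·135 + 90; 135 = 1·90 + 45; 90 = 2·45 + 0), and 45 | 990.
Extended Euclid: 1035·(15) + 1935·(-8) = 45. Scale by 22: x₀ = 330.
General solution x = x₀ + 43t; reducing mod 43 gives x = 29 (and y = -15).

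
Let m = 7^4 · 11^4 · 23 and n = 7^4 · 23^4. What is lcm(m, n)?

max exponent per prime: 7^4 · 11^4 · 23^4 = 9837262146481

9837262146481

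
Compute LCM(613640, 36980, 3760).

106654313840

613640 = 2³ · 5 · 23² · 29; 36980 = 2² · 5 · 43²; 3760 = 2⁴ · 5 · 47
lcm takes max exponent of each prime: 2⁴ · 5 · 23² · 29 · 43² · 47 = 106654313840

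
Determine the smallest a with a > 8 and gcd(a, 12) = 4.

16

gcd(a, 12) = 4 forces 4 | a; write a = 4s. Then gcd(4s, 4·3) = 4·gcd(s, 3), so need gcd(s, 3) = 1.
4s > 8 gives s ≥ 3. The least s ≥ 3 coprime to 3 is 4, so a = 4·4 = 16.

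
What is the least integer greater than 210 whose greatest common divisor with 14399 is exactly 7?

14399 = 7·2057. Any x with gcd(x, 14399) = 7 is a multiple of 7, say 7s, with s coprime to 2057.
Need s > 210/7, so s ≥ 31. First s ≥ 31 with gcd(s, 2057) = 1 is s = 31. Thus x = 7·31 = 217.

217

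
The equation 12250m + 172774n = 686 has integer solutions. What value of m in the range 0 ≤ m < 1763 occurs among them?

1213

Euclid: 172774 = 14·12250 + 1274; 12250 = 9·1274 + 784; 1274 = 1·784 + 490; 784 = 1·490 + 294; 490 = 1·294 + 196; 294 = 1·196 + 98; 196 = 2·98 + 0 → gcd = 98; 686 = 98·7.
Back-substitution yields 12250·(677) + 172774·(-48) = 98, so one solution is m = 677·7 = 4739, n = -48·7 = -336.
Solutions in m differ by 172774/98 = 1763; the one in [0, 1763) is 4739 mod 1763 = 1213.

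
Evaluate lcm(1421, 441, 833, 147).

lcm(1421, 441) = 1421·441/gcd = 626661/49 = 12789
lcm(12789, 833) = 12789·833/gcd = 10653237/49 = 217413
lcm(217413, 147) = 217413·147/gcd = 31959711/147 = 217413

217413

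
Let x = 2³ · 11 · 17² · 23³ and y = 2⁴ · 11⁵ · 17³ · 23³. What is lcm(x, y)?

max exponent per prime: 2⁴ · 11⁵ · 17³ · 23³ = 154032966896336

154032966896336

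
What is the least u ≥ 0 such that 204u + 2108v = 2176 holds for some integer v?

gcd(204, 2108) = 68 (Euclid: 2108 = 10·204 + 68; 204 = 3·68 + 0), and 68 | 2176.
Extended Euclid: 204·(-10) + 2108·(1) = 68. Scale by 32: u₀ = -320.
General solution u = u₀ + 31t; reducing mod 31 gives u = 21 (and v = -1).

21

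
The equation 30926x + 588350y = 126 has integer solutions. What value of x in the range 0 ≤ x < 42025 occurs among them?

7001

gcd(30926, 588350) = 14 (Euclid: 588350 = 19·30926 + 756; 30926 = 40·756 + 686; 756 = 1·686 + 70; 686 = 9·70 + 56; 70 = 1·56 + 14; 56 = 4·14 + 0), and 14 | 126.
Extended Euclid: 30926·(-8561) + 588350·(450) = 14. Scale by 9: x₀ = -77049.
General solution x = x₀ + 42025t; reducing mod 42025 gives x = 7001 (and y = -368).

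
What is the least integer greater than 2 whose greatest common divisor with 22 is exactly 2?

Multiples of 2 above 2: 2·2, 2·3, … . Need the cofactor coprime to 22/2 = 11.
Checking s = 2, 3, … the first with gcd(s, 11) = 1 is s = 2, giving 4.

4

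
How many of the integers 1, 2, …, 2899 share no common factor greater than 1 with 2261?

2261 = 7·17·19. Inclusion–exclusion on these primes:
2899 − ⌊2899/7⌋ − ⌊2899/17⌋ − ⌊2899/19⌋ + ⌊2899/119⌋ + ⌊2899/133⌋ + ⌊2899/323⌋ − ⌊2899/2261⌋ = 2215

2215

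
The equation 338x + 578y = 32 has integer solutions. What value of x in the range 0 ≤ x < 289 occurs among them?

154

Euclid: 578 = 1·338 + 240; 338 = 1·240 + 98; 240 = 2·98 + 44; 98 = 2·44 + 10; 44 = 4·10 + 4; 10 = 2·4 + 2; 4 = 2·2 + 0 → gcd = 2; 32 = 2·16.
Back-substitution yields 338·(118) + 578·(-69) = 2, so one solution is x = 118·16 = 1888, y = -69·16 = -1104.
Solutions in x differ by 578/2 = 289; the one in [0, 289) is 1888 mod 289 = 154.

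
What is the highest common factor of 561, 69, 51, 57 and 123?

3

gcd(561, 69): 561 = 8·69 + 9; 69 = 7·9 + 6; 9 = 1·6 + 3; 6 = 2·3 + 0 → 3
gcd(3, 51): 51 = 17·3 + 0 → 3
gcd(3, 57): 57 = 19·3 + 0 → 3
gcd(3, 123): 123 = 41·3 + 0 → 3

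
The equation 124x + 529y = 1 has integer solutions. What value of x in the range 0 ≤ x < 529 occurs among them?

gcd(124, 529) = 1 (Euclid: 529 = 4·124 + 33; 124 = 3·33 + 25; 33 = 1·25 + 8; 25 = 3·8 + 1; 8 = 8·1 + 0), and 1 | 1.
Extended Euclid: 124·(64) + 529·(-15) = 1. Scale by 1: x₀ = 64.
General solution x = x₀ + 529t; reducing mod 529 gives x = 64 (and y = -15).

64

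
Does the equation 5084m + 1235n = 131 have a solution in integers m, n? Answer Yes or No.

gcd(5084, 1235): 5084 = 4·1235 + 144; 1235 = 8·144 + 83; 144 = 1·83 + 61; 83 = 1·61 + 22; 61 = 2·22 + 17; 22 = 1·17 + 5; 17 = 3·5 + 2; 5 = 2·2 + 1; 2 = 2·1 + 0 → 1
1 divides 131, so a solution exists.

Yes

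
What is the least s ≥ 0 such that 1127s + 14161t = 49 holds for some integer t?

88

gcd(1127, 14161) = 49 (Euclid: 14161 = 12·1127 + 637; 1127 = 1·637 + 490; 637 = 1·490 + 147; 490 = 3·147 + 49; 147 = 3·49 + 0), and 49 | 49.
Extended Euclid: 1127·(88) + 14161·(-7) = 49. Scale by 1: s₀ = 88.
General solution s = s₀ + 289k; reducing mod 289 gives s = 88 (and t = -7).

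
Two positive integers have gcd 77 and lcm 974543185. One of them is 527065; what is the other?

142373

a·b = gcd·lcm = 77·974543185 = 75039825245, so b = 75039825245/527065 = 142373.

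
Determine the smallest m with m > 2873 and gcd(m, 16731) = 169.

gcd(m, 16731) = 169 forces 169 | m; write m = 169s. Then gcd(169s, 169·99) = 169·gcd(s, 99), so need gcd(s, 99) = 1.
169s > 2873 gives s ≥ 18. The least s ≥ 18 coprime to 99 is 19, so m = 169·19 = 3211.

3211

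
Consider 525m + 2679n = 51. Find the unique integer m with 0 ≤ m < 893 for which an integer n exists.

gcd(525, 2679) = 3 (Euclid: 2679 = 5·525 + 54; 525 = 9·54 + 39; 54 = 1·39 + 15; 39 = 2·15 + 9; 15 = 1·9 + 6; 9 = 1·6 + 3; 6 = 2·3 + 0), and 3 | 51.
Extended Euclid: 525·(347) + 2679·(-68) = 3. Scale by 17: m₀ = 5899.
General solution m = m₀ + 893t; reducing mod 893 gives m = 541 (and n = -106).

541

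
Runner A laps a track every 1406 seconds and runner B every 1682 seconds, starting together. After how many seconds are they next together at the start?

1182446

1406 = 2 · 19 · 37; 1682 = 2 · 29²
max exponents: 2 · 19 · 29² · 37 = 1182446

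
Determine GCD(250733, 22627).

17

Euclid: 250733 = 11·22627 + 1836; 22627 = 12·1836 + 595; 1836 = 3·595 + 51; 595 = 11·51 + 34; 51 = 1·34 + 17; 34 = 2·17 + 0. Last nonzero remainder: 17.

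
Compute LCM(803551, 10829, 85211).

803551 = 7² · 23² · 31; 10829 = 7² · 13 · 17; 85211 = 7² · 37 · 47
lcm takes max exponent of each prime: 7² · 13 · 17 · 23² · 31 · 37 · 47 = 308819916769

308819916769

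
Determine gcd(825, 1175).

25

825 = 3 · 5² · 11
1175 = 5² · 47
Common: 5² = 25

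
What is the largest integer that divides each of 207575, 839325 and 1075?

gcd(207575, 839325): 839325 = 4·207575 + 9025; 207575 = 23·9025 + 0 → 9025
gcd(9025, 1075): 9025 = 8·1075 + 425; 1075 = 2·425 + 225; 425 = 1·225 + 200; 225 = 1·200 + 25; 200 = 8·25 + 0 → 25

25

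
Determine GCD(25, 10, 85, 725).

5

25 = 5²; 10 = 2 · 5; 85 = 5 · 17; 725 = 5² · 29
gcd takes min exponent of each prime: 5 = 5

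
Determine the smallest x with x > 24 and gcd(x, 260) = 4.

260 = 4·65. Any x with gcd(x, 260) = 4 is a multiple of 4, say 4s, with s coprime to 65.
Need s > 24/4, so s ≥ 7. First s ≥ 7 with gcd(s, 65) = 1 is s = 7. Thus x = 4·7 = 28.

28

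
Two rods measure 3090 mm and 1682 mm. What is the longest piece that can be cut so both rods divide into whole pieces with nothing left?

2

Euclid: 3090 = 1·1682 + 1408; 1682 = 1·1408 + 274; 1408 = 5·274 + 38; 274 = 7·38 + 8; 38 = 4·8 + 6; 8 = 1·6 + 2; 6 = 3·2 + 0. Last nonzero remainder: 2.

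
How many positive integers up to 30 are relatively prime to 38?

14

38 = 2·19. Inclusion–exclusion on these primes:
30 − ⌊30/2⌋ − ⌊30/19⌋ + ⌊30/38⌋ = 14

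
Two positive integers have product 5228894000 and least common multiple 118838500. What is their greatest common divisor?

gcd·lcm = product, so gcd = 5228894000/118838500 = 44.

44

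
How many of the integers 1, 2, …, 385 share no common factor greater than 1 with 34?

182

Prime factors of 34: 2, 17. Count integers ≤ 385 divisible by none of them.
By inclusion–exclusion: 385 − ⌊385/2⌋ − ⌊385/17⌋ + ⌊385/34⌋ = 182.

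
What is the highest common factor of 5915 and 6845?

Euclid: 6845 = 1·5915 + 930; 5915 = 6·930 + 335; 930 = 2·335 + 260; 335 = 1·260 + 75; 260 = 3·75 + 35; 75 = 2·35 + 5; 35 = 7·5 + 0. Last nonzero remainder: 5.

5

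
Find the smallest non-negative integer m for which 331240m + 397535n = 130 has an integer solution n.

Reduce mod 397535: 331240m ≡ 130 (mod 397535). With g = gcd(331240, 397535) = 5 dividing 130, divide through: 66248m ≡ 26 (mod 79507).
Since gcd(66248, 79507) = 1, m ≡ 26·(66248)⁻¹ ≡ 40596 (mod 79507). Smallest non-negative: 40596.

40596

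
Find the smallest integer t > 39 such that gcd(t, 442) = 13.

gcd(t, 442) = 13 forces 13 | t; write t = 13s. Then gcd(13s, 13·34) = 13·gcd(s, 34), so need gcd(s, 34) = 1.
13s > 39 gives s ≥ 4. The least s ≥ 4 coprime to 34 is 5, so t = 13·5 = 65.

65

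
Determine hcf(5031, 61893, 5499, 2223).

117

5031 = 3² · 13 · 43; 61893 = 3² · 13 · 23²; 5499 = 3² · 13 · 47; 2223 = 3² · 13 · 19
gcd takes min exponent of each prime: 3² · 13 = 117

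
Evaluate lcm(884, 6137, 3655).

68611660

884 = 2² · 13 · 17; 6137 = 17 · 19²; 3655 = 5 · 17 · 43
lcm takes max exponent of each prime: 2² · 5 · 13 · 17 · 19² · 43 = 68611660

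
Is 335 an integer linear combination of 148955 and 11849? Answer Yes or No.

Yes

gcd(148955, 11849): 148955 = 12·11849 + 6767; 11849 = 1·6767 + 5082; 6767 = 1·5082 + 1685; 5082 = 3·1685 + 27; 1685 = 62·27 + 11; 27 = 2·11 + 5; 11 = 2·5 + 1; 5 = 5·1 + 0 → 1
1 divides 335, so a solution exists.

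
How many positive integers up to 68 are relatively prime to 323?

323 = 17·19. Inclusion–exclusion on these primes:
68 − ⌊68/17⌋ − ⌊68/19⌋ + ⌊68/323⌋ = 61

61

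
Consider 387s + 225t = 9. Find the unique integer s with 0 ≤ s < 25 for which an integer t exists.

gcd(387, 225) = 9 (Euclid: 387 = 1·225 + 162; 225 = 1·162 + 63; 162 = 2·63 + 36; 63 = 1·36 + 27; 36 = 1·27 + 9; 27 = 3·9 + 0), and 9 | 9.
Extended Euclid: 387·(7) + 225·(-12) = 9. Scale by 1: s₀ = 7.
General solution s = s₀ + 25k; reducing mod 25 gives s = 7 (and t = -12).

7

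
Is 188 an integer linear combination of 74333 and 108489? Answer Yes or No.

gcd(74333, 108489): 108489 = 1·74333 + 34156; 74333 = 2·34156 + 6021; 34156 = 5·6021 + 4051; 6021 = 1·4051 + 1970; 4051 = 2·1970 + 111; 1970 = 17·111 + 83; 111 = 1·83 + 28; 83 = 2·28 + 27; 28 = 1·27 + 1; 27 = 27·1 + 0 → 1
1 divides 188, so a solution exists.

Yes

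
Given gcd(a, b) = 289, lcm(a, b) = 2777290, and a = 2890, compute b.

a·b = gcd·lcm = 289·2777290 = 802636810, so b = 802636810/2890 = 277729.

277729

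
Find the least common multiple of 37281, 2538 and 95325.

1002174793650

lcm(37281, 2538) = 37281·2538/gcd = 94619178/3 = 31539726
lcm(31539726, 95325) = 31539726·95325/gcd = 3006524380950/3 = 1002174793650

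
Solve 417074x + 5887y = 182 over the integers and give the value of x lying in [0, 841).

Euclid: 417074 = 70·5887 + 4984; 5887 = 1·4984 + 903; 4984 = 5·903 + 469; 903 = 1·469 + 434; 469 = 1·434 + 35; 434 = 12·35 + 14; 35 = 2·14 + 7; 14 = 2·7 + 0 → gcd = 7; 182 = 7·26.
Back-substitution yields 417074·(339) + 5887·(-24017) = 7, so one solution is x = 339·26 = 8814, y = -24017·26 = -624442.
Solutions in x differ by 5887/7 = 841; the one in [0, 841) is 8814 mod 841 = 404.

404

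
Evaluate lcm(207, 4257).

97911

gcd first: 4257 = 20·207 + 117; 207 = 1·117 + 90; 117 = 1·90 + 27; 90 = 3·27 + 9; 27 = 3·9 + 0 → gcd = 9
lcm = 207·4257/gcd = 881199/9 = 97911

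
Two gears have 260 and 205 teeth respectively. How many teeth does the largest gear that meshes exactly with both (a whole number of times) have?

5

260 = 2² · 5 · 13
205 = 5 · 41
Common: 5 = 5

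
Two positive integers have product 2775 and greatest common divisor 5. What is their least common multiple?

For any two positive integers, gcd × lcm equals their product. Hence lcm = 2775 / 5 = 555.

555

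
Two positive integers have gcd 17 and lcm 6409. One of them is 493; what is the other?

p·q = gcd·lcm = 17·6409 = 108953, so q = 108953/493 = 221.

221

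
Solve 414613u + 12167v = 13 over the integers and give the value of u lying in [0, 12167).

11139

Reduce mod 12167: 414613u ≡ 13 (mod 12167). With g = gcd(414613, 12167) = 1 dividing 13, divide through: 414613u ≡ 13 (mod 12167).
Since gcd(414613, 12167) = 1, u ≡ 13·(414613)⁻¹ ≡ 11139 (mod 12167). Smallest non-negative: 11139.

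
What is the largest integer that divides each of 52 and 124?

Euclid: 124 = 2·52 + 20; 52 = 2·20 + 12; 20 = 1·12 + 8; 12 = 1·8 + 4; 8 = 2·4 + 0. Last nonzero remainder: 4.

4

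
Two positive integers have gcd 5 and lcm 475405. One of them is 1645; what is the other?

u·v = gcd·lcm = 5·475405 = 2377025, so v = 2377025/1645 = 1445.

1445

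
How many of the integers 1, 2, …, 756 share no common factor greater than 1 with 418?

326

Prime factors of 418: 2, 11, 19. Count integers ≤ 756 divisible by none of them.
By inclusion–exclusion: 756 − ⌊756/2⌋ − ⌊756/11⌋ − ⌊756/19⌋ + ⌊756/22⌋ + ⌊756/38⌋ + ⌊756/209⌋ − ⌊756/418⌋ = 326.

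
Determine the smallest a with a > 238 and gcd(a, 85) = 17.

Multiples of 17 above 238: 17·15, 17·16, … . Need the cofactor coprime to 85/17 = 5.
Checking s = 15, 16, … the first with gcd(s, 5) = 1 is s = 16, giving 272.

272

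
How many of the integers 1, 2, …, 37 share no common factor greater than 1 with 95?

95 = 5·19. Inclusion–exclusion on these primes:
37 − ⌊37/5⌋ − ⌊37/19⌋ + ⌊37/95⌋ = 29

29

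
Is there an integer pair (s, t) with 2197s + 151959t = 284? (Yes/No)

gcd(2197, 151959): 151959 = 69·2197 + 366; 2197 = 6·366 + 1; 366 = 366·1 + 0 → 1
1 divides 284, so a solution exists.

Yes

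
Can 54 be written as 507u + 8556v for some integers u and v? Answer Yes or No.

Yes

gcd(507, 8556): 8556 = 16·507 + 444; 507 = 1·444 + 63; 444 = 7·63 + 3; 63 = 21·3 + 0 → 3
3 divides 54, so a solution exists.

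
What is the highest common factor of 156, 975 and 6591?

gcd(156, 975): 975 = 6·156 + 39; 156 = 4·39 + 0 → 39
gcd(39, 6591): 6591 = 169·39 + 0 → 39

39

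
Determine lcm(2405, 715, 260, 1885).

3068780

2405 = 5 · 13 · 37; 715 = 5 · 11 · 13; 260 = 2² · 5 · 13; 1885 = 5 · 13 · 29
lcm takes max exponent of each prime: 2² · 5 · 11 · 13 · 29 · 37 = 3068780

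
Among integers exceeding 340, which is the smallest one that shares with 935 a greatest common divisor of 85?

425

935 = 85·11. Any x with gcd(x, 935) = 85 is a multiple of 85, say 85s, with s coprime to 11.
Need s > 340/85, so s ≥ 5. First s ≥ 5 with gcd(s, 11) = 1 is s = 5. Thus x = 85·5 = 425.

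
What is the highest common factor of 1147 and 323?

1

1147 = 31 · 37
323 = 17 · 19
Common: 1 = 1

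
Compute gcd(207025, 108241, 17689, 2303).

49

207025 = 5² · 7² · 13²; 108241 = 7² · 47²; 17689 = 7² · 19²; 2303 = 7² · 47
gcd takes min exponent of each prime: 7² = 49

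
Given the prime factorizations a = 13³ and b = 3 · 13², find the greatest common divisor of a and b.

min exponent per shared prime: 13² = 169

169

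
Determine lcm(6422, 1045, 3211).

6422 = 2 · 13² · 19; 1045 = 5 · 11 · 19; 3211 = 13² · 19
lcm takes max exponent of each prime: 2 · 5 · 11 · 13² · 19 = 353210

353210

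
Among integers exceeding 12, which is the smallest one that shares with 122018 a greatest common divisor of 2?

122018 = 2·61009. Any t with gcd(t, 122018) = 2 is a multiple of 2, say 2s, with s coprime to 61009.
Need s > 12/2, so s ≥ 7. First s ≥ 7 with gcd(s, 61009) = 1 is s = 7. Thus t = 2·7 = 14.

14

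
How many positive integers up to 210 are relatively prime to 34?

Prime factors of 34: 2, 17. Count integers ≤ 210 divisible by none of them.
By inclusion–exclusion: 210 − ⌊210/2⌋ − ⌊210/17⌋ + ⌊210/34⌋ = 99.

99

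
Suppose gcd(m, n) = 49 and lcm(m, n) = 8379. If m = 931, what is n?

m·n = gcd·lcm = 49·8379 = 410571, so n = 410571/931 = 441.

441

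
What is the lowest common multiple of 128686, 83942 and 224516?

lcm(128686, 83942) = 128686·83942/gcd = 10802160212/94 = 114916598
lcm(114916598, 224516) = 114916598·224516/gcd = 25800614916568/2738 = 9423161036

9423161036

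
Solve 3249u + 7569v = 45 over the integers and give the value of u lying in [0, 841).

gcd(3249, 7569) = 9 (Euclid: 7569 = 2·3249 + 1071; 3249 = 3·1071 + 36; 1071 = 29·36 + 27; 36 = 1·27 + 9; 27 = 3·9 + 0), and 9 | 45.
Extended Euclid: 3249·(212) + 7569·(-91) = 9. Scale by 5: u₀ = 1060.
General solution u = u₀ + 841t; reducing mod 841 gives u = 219 (and v = -94).

219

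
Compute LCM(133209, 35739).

gcd first: 133209 = 3·35739 + 25992; 35739 = 1·25992 + 9747; 25992 = 2·9747 + 6498; 9747 = 1·6498 + 3249; 6498 = 2·3249 + 0 → gcd = 3249
lcm = 133209·35739/gcd = 4760756451/3249 = 1465299

1465299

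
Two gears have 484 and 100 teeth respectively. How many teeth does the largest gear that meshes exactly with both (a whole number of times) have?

484 = 2² · 11²
100 = 2² · 5²
Common: 2² = 4

4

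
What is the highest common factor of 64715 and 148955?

5

Euclid: 148955 = 2·64715 + 19525; 64715 = 3·19525 + 6140; 19525 = 3·6140 + 1105; 6140 = 5·1105 + 615; 1105 = 1·615 + 490; 615 = 1·490 + 125; 490 = 3·125 + 115; 125 = 1·115 + 10; 115 = 11·10 + 5; 10 = 2·5 + 0. Last nonzero remainder: 5.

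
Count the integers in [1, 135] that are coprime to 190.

51

Prime factors of 190: 2, 5, 19. Count integers ≤ 135 divisible by none of them.
By inclusion–exclusion: 135 − ⌊135/2⌋ − ⌊135/5⌋ − ⌊135/19⌋ + ⌊135/10⌋ + ⌊135/38⌋ + ⌊135/95⌋ − ⌊135/190⌋ = 51.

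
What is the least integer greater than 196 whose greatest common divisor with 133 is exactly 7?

133 = 7·19. Any k with gcd(k, 133) = 7 is a multiple of 7, say 7s, with s coprime to 19.
Need s > 196/7, so s ≥ 29. First s ≥ 29 with gcd(s, 19) = 1 is s = 29. Thus k = 7·29 = 203.

203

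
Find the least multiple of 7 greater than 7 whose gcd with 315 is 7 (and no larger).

Multiples of 7 above 7: 7·2, 7·3, … . Need the cofactor coprime to 315/7 = 45.
Checking s = 2, 3, … the first with gcd(s, 45) = 1 is s = 2, giving 14.

14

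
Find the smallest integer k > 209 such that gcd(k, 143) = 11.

143 = 11·13. Any k with gcd(k, 143) = 11 is a multiple of 11, say 11s, with s coprime to 13.
Need s > 209/11, so s ≥ 20. First s ≥ 20 with gcd(s, 13) = 1 is s = 20. Thus k = 11·20 = 220.

220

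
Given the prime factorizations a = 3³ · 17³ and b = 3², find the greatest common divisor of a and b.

9

min exponent per shared prime: 3² = 9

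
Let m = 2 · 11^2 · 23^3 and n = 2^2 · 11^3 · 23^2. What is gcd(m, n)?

128018

min exponent per shared prime: 2 · 11^2 · 23^2 = 128018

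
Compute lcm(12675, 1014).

12675 = 3 · 5² · 13²; 1014 = 2 · 3 · 13²
max exponents: 2 · 3 · 5² · 13² = 25350

25350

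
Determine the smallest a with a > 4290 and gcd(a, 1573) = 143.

Multiples of 143 above 4290: 143·31, 143·32, … . Need the cofactor coprime to 1573/143 = 11.
Checking s = 31, 32, … the first with gcd(s, 11) = 1 is s = 31, giving 4433.

4433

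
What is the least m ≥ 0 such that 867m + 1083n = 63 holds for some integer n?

105

gcd(867, 1083) = 3 (Euclid: 1083 = 1·867 + 216; 867 = 4·216 + 3; 216 = 72·3 + 0), and 3 | 63.
Extended Euclid: 867·(5) + 1083·(-4) = 3. Scale by 21: m₀ = 105.
General solution m = m₀ + 361t; reducing mod 361 gives m = 105 (and n = -84).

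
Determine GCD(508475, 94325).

275

508475 = 5² · 11 · 43²
94325 = 5² · 7³ · 11
Common: 5² · 11 = 275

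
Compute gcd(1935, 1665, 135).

1935 = 3² · 5 · 43; 1665 = 3² · 5 · 37; 135 = 3³ · 5
gcd takes min exponent of each prime: 3² · 5 = 45

45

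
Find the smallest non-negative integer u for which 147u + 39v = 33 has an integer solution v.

Reduce mod 39: 147u ≡ 33 (mod 39). With g = gcd(147, 39) = 3 dividing 33, divide through: 49u ≡ 11 (mod 13).
Since gcd(49, 13) = 1, u ≡ 11·(49)⁻¹ ≡ 5 (mod 13). Smallest non-negative: 5.

5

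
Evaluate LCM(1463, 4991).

gcd first: 4991 = 3·1463 + 602; 1463 = 2·602 + 259; 602 = 2·259 + 84; 259 = 3·84 + 7; 84 = 12·7 + 0 → gcd = 7
lcm = 1463·4991/gcd = 7301833/7 = 1043119

1043119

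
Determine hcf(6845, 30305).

5

6845 = 5 · 37²
30305 = 5 · 11 · 19 · 29
Common: 5 = 5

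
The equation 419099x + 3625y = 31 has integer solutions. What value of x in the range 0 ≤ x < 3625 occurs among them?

119

Euclid: 419099 = 115·3625 + 2224; 3625 = 1·2224 + 1401; 2224 = 1·1401 + 823; 1401 = 1·823 + 578; 823 = 1·578 + 245; 578 = 2·245 + 88; 245 = 2·88 + 69; 88 = 1·69 + 19; 69 = 3·19 + 12; 19 = 1·12 + 7; 12 = 1·7 + 5; 7 = 1·5 + 2; 5 = 2·2 + 1; 2 = 2·1 + 0 → gcd = 1; 31 = 1·31.
Back-substitution yields 419099·(1524) + 3625·(-176195) = 1, so one solution is x = 1524·31 = 47244, y = -176195·31 = -5462045.
Solutions in x differ by 3625/1 = 3625; the one in [0, 3625) is 47244 mod 3625 = 119.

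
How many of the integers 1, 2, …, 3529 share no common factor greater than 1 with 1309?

Prime factors of 1309: 7, 11, 17. Count integers ≤ 3529 divisible by none of them.
By inclusion–exclusion: 3529 − ⌊3529/7⌋ − ⌊3529/11⌋ − ⌊3529/17⌋ + ⌊3529/77⌋ + ⌊3529/119⌋ + ⌊3529/187⌋ − ⌊3529/1309⌋ = 2588.

2588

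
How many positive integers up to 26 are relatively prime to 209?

209 = 11·19. Inclusion–exclusion on these primes:
26 − ⌊26/11⌋ − ⌊26/19⌋ + ⌊26/209⌋ = 23

23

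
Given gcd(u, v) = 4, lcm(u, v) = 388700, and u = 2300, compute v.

676

u·v = gcd·lcm = 4·388700 = 1554800, so v = 1554800/2300 = 676.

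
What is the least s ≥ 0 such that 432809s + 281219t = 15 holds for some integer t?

Reduce mod 281219: 432809s ≡ 15 (mod 281219). With g = gcd(432809, 281219) = 1 dividing 15, divide through: 432809s ≡ 15 (mod 281219).
Since gcd(432809, 281219) = 1, s ≡ 15·(432809)⁻¹ ≡ 234108 (mod 281219). Smallest non-negative: 234108.

234108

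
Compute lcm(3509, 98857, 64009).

1516565237

lcm(3509, 98857) = 3509·98857/gcd = 346889213/121 = 2866853
lcm(2866853, 64009) = 2866853·64009/gcd = 183504393677/121 = 1516565237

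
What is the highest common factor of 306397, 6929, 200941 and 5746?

306397 = 7² · 13² · 37; 6929 = 13² · 41; 200941 = 13² · 29 · 41; 5746 = 2 · 13² · 17
gcd takes min exponent of each prime: 13² = 169

169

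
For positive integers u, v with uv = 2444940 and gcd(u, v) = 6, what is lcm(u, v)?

407490

For any two positive integers, gcd × lcm equals their product. Hence lcm = 2444940 / 6 = 407490.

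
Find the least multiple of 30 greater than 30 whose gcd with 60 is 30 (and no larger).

90

60 = 30·2. Any m with gcd(m, 60) = 30 is a multiple of 30, say 30s, with s coprime to 2.
Need s > 30/30, so s ≥ 2. First s ≥ 2 with gcd(s, 2) = 1 is s = 3. Thus m = 30·3 = 90.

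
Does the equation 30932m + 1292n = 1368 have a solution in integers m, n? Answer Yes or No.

Yes

gcd(30932, 1292): 30932 = 23·1292 + 1216; 1292 = 1·1216 + 76; 1216 = 16·76 + 0 → 76
76 divides 1368, so a solution exists.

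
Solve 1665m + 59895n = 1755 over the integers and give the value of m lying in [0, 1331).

73

gcd(1665, 59895) = 45 (Euclid: 59895 = 35·1665 + 1620; 1665 = 1·1620 + 45; 1620 = 36·45 + 0), and 45 | 1755.
Extended Euclid: 1665·(36) + 59895·(-1) = 45. Scale by 39: m₀ = 1404.
General solution m = m₀ + 1331t; reducing mod 1331 gives m = 73 (and n = -2).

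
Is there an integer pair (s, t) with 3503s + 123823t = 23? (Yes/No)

Yes

By Bézout, 3503s + 123823t = 23 has integer solutions iff gcd(3503, 123823) | 23.
Euclid: 123823 = 35·3503 + 1218; 3503 = 2·1218 + 1067; 1218 = 1·1067 + 151; 1067 = 7·151 + 10; 151 = 15·10 + 1; 10 = 10·1 + 0. gcd = 1; 23 mod 1 = 0. Yes.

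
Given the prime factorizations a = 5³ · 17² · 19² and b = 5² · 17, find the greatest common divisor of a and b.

425

min exponent per shared prime: 5² · 17 = 425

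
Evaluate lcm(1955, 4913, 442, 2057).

1777474270

lcm(1955, 4913) = 1955·4913/gcd = 9604915/17 = 564995
lcm(564995, 442) = 564995·442/gcd = 249727790/17 = 14689870
lcm(14689870, 2057) = 14689870·2057/gcd = 30217062590/17 = 1777474270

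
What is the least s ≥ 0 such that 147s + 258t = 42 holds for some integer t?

74

Reduce mod 258: 147s ≡ 42 (mod 258). With g = gcd(147, 258) = 3 dividing 42, divide through: 49s ≡ 14 (mod 86).
Since gcd(49, 86) = 1, s ≡ 14·(49)⁻¹ ≡ 74 (mod 86). Smallest non-negative: 74.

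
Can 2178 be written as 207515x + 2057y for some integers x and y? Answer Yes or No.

gcd(207515, 2057): 207515 = 100·2057 + 1815; 2057 = 1·1815 + 242; 1815 = 7·242 + 121; 242 = 2·121 + 0 → 121
121 divides 2178, so a solution exists.

Yes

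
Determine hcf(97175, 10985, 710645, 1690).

845

97175 = 5² · 13² · 23; 10985 = 5 · 13³; 710645 = 5 · 13² · 29²; 1690 = 2 · 5 · 13²
gcd takes min exponent of each prime: 5 · 13² = 845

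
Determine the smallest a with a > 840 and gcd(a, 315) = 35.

gcd(a, 315) = 35 forces 35 | a; write a = 35s. Then gcd(35s, 35·9) = 35·gcd(s, 9), so need gcd(s, 9) = 1.
35s > 840 gives s ≥ 25. The least s ≥ 25 coprime to 9 is 25, so a = 35·25 = 875.

875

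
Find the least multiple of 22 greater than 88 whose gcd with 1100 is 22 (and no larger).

gcd(x, 1100) = 22 forces 22 | x; write x = 22s. Then gcd(22s, 22·50) = 22·gcd(s, 50), so need gcd(s, 50) = 1.
22s > 88 gives s ≥ 5. The least s ≥ 5 coprime to 50 is 7, so x = 22·7 = 154.

154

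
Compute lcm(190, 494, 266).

lcm(190, 494) = 190·494/gcd = 93860/38 = 2470
lcm(2470, 266) = 2470·266/gcd = 657020/38 = 17290

17290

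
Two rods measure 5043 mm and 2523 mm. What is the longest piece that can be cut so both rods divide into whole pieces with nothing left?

Euclid: 5043 = 1·2523 + 2520; 2523 = 1·2520 + 3; 2520 = 840·3 + 0. Last nonzero remainder: 3.

3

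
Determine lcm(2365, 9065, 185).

lcm(2365, 9065) = 2365·9065/gcd = 21438725/5 = 4287745
lcm(4287745, 185) = 4287745·185/gcd = 793232825/185 = 4287745

4287745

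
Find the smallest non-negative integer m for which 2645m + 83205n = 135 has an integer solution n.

gcd(2645, 83205) = 5 (Euclid: 83205 = 31·2645 + 1210; 2645 = 2·1210 + 225; 1210 = 5·225 + 85; 225 = 2·85 + 55; 85 = 1·55 + 30; 55 = 1·30 + 25; 30 = 1·25 + 5; 25 = 5·5 + 0), and 5 | 135.
Extended Euclid: 2645·(-2957) + 83205·(94) = 5. Scale by 27: m₀ = -79839.
General solution m = m₀ + 16641t; reducing mod 16641 gives m = 3366 (and n = -107).

3366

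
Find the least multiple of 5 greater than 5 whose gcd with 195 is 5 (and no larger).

10

gcd(a, 195) = 5 forces 5 | a; write a = 5s. Then gcd(5s, 5·39) = 5·gcd(s, 39), so need gcd(s, 39) = 1.
5s > 5 gives s ≥ 2. The least s ≥ 2 coprime to 39 is 2, so a = 5·2 = 10.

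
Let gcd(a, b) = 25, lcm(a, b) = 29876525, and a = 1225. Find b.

Using ab = gcd(a,b)·lcm(a,b) = 25·29876525 = 746913125, we get b = 746913125/1225 = 609725.

609725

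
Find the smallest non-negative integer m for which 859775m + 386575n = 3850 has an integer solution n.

Reduce mod 386575: 859775m ≡ 3850 (mod 386575). With g = gcd(859775, 386575) = 175 dividing 3850, divide through: 4913m ≡ 22 (mod 2209).
Since gcd(4913, 2209) = 1, m ≡ 22·(4913)⁻¹ ≡ 1080 (mod 2209). Smallest non-negative: 1080.

1080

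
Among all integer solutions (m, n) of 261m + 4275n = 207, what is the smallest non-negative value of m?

312

Reduce mod 4275: 261m ≡ 207 (mod 4275). With g = gcd(261, 4275) = 9 dividing 207, divide through: 29m ≡ 23 (mod 475).
Since gcd(29, 475) = 1, m ≡ 23·(29)⁻¹ ≡ 312 (mod 475). Smallest non-negative: 312.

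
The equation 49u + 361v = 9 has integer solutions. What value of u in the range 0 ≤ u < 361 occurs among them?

Euclid: 361 = 7·49 + 18; 49 = 2·18 + 13; 18 = 1·13 + 5; 13 = 2·5 + 3; 5 = 1·3 + 2; 3 = 1·2 + 1; 2 = 2·1 + 0 → gcd = 1; 9 = 1·9.
Back-substitution yields 49·(140) + 361·(-19) = 1, so one solution is u = 140·9 = 1260, v = -19·9 = -171.
Solutions in u differ by 361/1 = 361; the one in [0, 361) is 1260 mod 361 = 177.

177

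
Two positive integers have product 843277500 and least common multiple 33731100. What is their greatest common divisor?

gcd·lcm = product, so gcd = 843277500/33731100 = 25.

25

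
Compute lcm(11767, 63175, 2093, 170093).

771565061442175

lcm(11767, 63175) = 11767·63175/gcd = 743380225/7 = 106197175
lcm(106197175, 2093) = 106197175·2093/gcd = 222270687275/7 = 31752955325
lcm(31752955325, 170093) = 31752955325·170093/gcd = 5400955430095225/7 = 771565061442175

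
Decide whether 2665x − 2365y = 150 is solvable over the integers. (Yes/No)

gcd(2665, 2365): 2665 = 1·2365 + 300; 2365 = 7·300 + 265; 300 = 1·265 + 35; 265 = 7·35 + 20; 35 = 1·20 + 15; 20 = 1·15 + 5; 15 = 3·5 + 0 → 5
5 divides 150, so a solution exists.

Yes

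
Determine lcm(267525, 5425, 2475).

638582175

267525 = 3² · 5² · 29 · 41; 5425 = 5² · 7 · 31; 2475 = 3² · 5² · 11
lcm takes max exponent of each prime: 3² · 5² · 7 · 11 · 29 · 31 · 41 = 638582175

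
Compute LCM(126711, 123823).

gcd first: 126711 = 1·123823 + 2888; 123823 = 42·2888 + 2527; 2888 = 1·2527 + 361; 2527 = 7·361 + 0 → gcd = 361
lcm = 126711·123823/gcd = 15689736153/361 = 43461873

43461873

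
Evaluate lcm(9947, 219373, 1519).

1380514289

9947 = 7³ · 29; 219373 = 7² · 11² · 37; 1519 = 7² · 31
lcm takes max exponent of each prime: 7³ · 11² · 29 · 31 · 37 = 1380514289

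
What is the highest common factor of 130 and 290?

130 = 2 · 5 · 13
290 = 2 · 5 · 29
Common: 2 · 5 = 10

10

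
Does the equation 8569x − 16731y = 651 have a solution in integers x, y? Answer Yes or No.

No

By Bézout, 8569x − 16731y = 651 has integer solutions iff gcd(8569, 16731) | 651.
Euclid: 16731 = 1·8569 + 8162; 8569 = 1·8162 + 407; 8162 = 20·407 + 22; 407 = 18·22 + 11; 22 = 2·11 + 0. gcd = 11; 651 mod 11 = 2. No.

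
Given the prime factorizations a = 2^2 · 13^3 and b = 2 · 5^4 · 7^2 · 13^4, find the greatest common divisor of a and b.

4394

min exponent per shared prime: 2 · 13^3 = 4394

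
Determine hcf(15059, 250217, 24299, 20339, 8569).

11

gcd(15059, 250217): 250217 = 16·15059 + 9273; 15059 = 1·9273 + 5786; 9273 = 1·5786 + 3487; 5786 = 1·3487 + 2299; 3487 = 1·2299 + 1188; 2299 = 1·1188 + 1111; 1188 = 1·1111 + 77; 1111 = 14·77 + 33; 77 = 2·33 + 11; 33 = 3·11 + 0 → 11
gcd(11, 24299): 24299 = 2209·11 + 0 → 11
gcd(11, 20339): 20339 = 1849·11 + 0 → 11
gcd(11, 8569): 8569 = 779·11 + 0 → 11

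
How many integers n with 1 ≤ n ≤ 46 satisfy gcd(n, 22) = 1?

21

22 = 2·11. Inclusion–exclusion on these primes:
46 − ⌊46/2⌋ − ⌊46/11⌋ + ⌊46/22⌋ = 21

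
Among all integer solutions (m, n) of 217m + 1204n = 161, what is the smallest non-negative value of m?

Reduce mod 1204: 217m ≡ 161 (mod 1204). With g = gcd(217, 1204) = 7 dividing 161, divide through: 31m ≡ 23 (mod 172).
Since gcd(31, 172) = 1, m ≡ 23·(31)⁻¹ ≡ 145 (mod 172). Smallest non-negative: 145.

145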